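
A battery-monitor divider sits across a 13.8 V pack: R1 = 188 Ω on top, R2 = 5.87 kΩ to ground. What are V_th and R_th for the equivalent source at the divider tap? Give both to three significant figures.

V_th = 13.4 V, R_th = 182 Ω

V_th is the open-circuit tap voltage: 13.8 × 5870/(188 + 5870) = 13.4 V.
With the supply zeroed, R1 and R2 appear in parallel from the tap: R_th = R1‖R2 = (188 × 5870)/6058 = 182 Ω.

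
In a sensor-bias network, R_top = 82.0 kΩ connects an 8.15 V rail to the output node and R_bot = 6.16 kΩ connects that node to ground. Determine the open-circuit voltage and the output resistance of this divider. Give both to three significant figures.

V_th = 0.569 V, R_th = 5.73 kΩ

V_th is the open-circuit tap voltage: 8.15 × 6.16/(82.0 + 6.16) = 0.569 V.
With the supply zeroed, R_top and R_bot appear in parallel from the tap: R_th = R_top‖R_bot = (82.0 × 6.16)/88.16 = 5.73 kΩ.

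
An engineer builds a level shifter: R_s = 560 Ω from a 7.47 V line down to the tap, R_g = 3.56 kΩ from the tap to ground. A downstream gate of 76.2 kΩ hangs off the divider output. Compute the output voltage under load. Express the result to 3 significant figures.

The load sits in parallel with R_g: R_g‖R_L = (3560 × 76200) / (3560 + 76200) = 3401 Ω.
V_out = 7.47 × 3401 / (560 + 3401) = 7.47 × 3401/3961 = 6.41 V.
(Unloaded it would have been 6.45 V.)

V_out ≈ 6.41 V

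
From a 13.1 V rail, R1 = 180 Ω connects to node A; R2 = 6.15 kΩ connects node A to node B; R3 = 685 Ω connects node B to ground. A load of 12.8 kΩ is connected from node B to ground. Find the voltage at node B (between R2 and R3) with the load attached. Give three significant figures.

V ≈ 1.22 V

At node B, R3 is in parallel with the load: R3‖R_L = 650.2 Ω.
Below node A the resistance is R2 + (R3‖R_L) = 6800 Ω, so V_A = 13.1 × 6800/6980 = 12.76 V.
Then V_B = V_A × (R3‖R_L)/(R2 + R3‖R_L) = 12.76 × 650.2/6800 = 1.22 V.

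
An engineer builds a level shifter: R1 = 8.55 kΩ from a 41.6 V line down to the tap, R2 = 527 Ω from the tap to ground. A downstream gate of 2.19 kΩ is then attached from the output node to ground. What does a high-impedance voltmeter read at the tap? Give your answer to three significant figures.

V_out ≈ 1.97 V

The load sits in parallel with R2: R2‖R_L = (527 × 2190) / (527 + 2190) = 424.8 Ω.
V_out = 41.6 × 424.8 / (8550 + 424.8) = 41.6 × 424.8/8975 = 1.97 V.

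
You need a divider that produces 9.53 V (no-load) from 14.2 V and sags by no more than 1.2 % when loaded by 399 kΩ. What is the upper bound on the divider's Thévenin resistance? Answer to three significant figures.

Loading drop = R_th/(R_th + R_L) ≤ 0.0120, so R_th ≤ R_L · ε/(1−ε) = 399 kΩ × 0.0120/0.9880 = 4.85 kΩ.
(Any R1, R2 with R2/(R1+R2) = 0.671 and R1‖R2 ≤ 4.85 kΩ will meet the spec.)

R_th ≤ 4.85 kΩ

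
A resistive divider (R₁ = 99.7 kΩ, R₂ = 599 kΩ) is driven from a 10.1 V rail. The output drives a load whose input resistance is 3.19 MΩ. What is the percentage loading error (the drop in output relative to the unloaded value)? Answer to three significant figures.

The divider's output (Thévenin) resistance is R₁‖R₂ = 85.47 kΩ.
Fractional drop under load = R_th/(R_th + R_L) = 85.47 / (85.47 + 3190) = 0.02609.
So the output falls by 2.61 %.

2.61 %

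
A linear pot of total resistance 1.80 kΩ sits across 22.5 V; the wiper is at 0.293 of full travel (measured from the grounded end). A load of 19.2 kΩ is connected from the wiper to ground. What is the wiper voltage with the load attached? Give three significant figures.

V ≈ 6.47 V

The wiper splits the pot into (1−α)R = 1273 Ω above and αR = 527.4 Ω below.
Lower section ‖ load = 513.3 Ω.
V_wiper = 22.5 × 513.3/(1273 + 513.3) = 6.47 V.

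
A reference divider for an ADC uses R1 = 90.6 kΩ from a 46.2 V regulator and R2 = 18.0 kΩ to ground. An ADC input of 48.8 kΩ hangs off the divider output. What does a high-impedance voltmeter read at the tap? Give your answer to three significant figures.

The load sits in parallel with R2: R2‖R_L = (18.0 × 48.8) / (18.0 + 48.8) = 13.15 kΩ.
V_out = 46.2 × 13.15 / (90.6 + 13.15) = 46.2 × 13.15/103.7 = 5.86 V.

V_out ≈ 5.86 V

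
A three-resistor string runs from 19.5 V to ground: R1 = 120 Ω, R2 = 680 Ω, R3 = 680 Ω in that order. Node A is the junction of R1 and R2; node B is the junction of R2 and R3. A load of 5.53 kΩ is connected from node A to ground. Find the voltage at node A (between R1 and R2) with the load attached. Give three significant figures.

Below node A the series string R2+R3 = 1360 Ω sits in parallel with the 5530 Ω load: 1092 Ω.
V_A = 19.5 × 1092/(120 + 1092) = 17.6 V.

V ≈ 17.6 V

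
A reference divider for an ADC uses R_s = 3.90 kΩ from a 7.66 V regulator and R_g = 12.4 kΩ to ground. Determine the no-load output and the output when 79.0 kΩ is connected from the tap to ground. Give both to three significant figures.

Open-circuit: V = 7.66 × 12.4/(3.90 + 12.4) = 5.83 V.
With the load, R_g becomes R_g‖R_L = 10.72 kΩ, so V = 7.66 × 10.72/14.62 = 5.62 V.

Unloaded: 5.83 V; loaded: 5.62 V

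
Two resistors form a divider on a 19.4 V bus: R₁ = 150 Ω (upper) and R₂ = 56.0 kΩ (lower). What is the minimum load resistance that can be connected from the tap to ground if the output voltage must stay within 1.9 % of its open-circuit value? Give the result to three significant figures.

R_L(min) ≈ 7.72 kΩ

Output resistance R_th = R₁‖R₂ = (150 × 56000)/56150 = 149.6 Ω.
The fractional drop is R_th/(R_th + R_L); requiring this ≤ 0.0190 gives R_L ≥ R_th(1/0.0190 − 1) = 149.6 × 51.63 = 7.72 kΩ.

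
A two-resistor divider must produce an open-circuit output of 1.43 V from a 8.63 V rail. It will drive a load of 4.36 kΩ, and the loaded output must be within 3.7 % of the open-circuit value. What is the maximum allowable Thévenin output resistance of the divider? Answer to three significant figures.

Loading drop = R_th/(R_th + R_L) ≤ 0.0370, so R_th ≤ R_L · ε/(1−ε) = 4.36 kΩ × 0.0370/0.9630 = 168 Ω.

R_th ≤ 168 Ω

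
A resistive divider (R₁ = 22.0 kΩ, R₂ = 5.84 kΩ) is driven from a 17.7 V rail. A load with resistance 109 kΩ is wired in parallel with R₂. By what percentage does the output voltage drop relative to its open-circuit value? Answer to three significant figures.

The divider's output (Thévenin) resistance is R₁‖R₂ = 4.615 kΩ.
Fractional drop under load = R_th/(R_th + R_L) = 4.615 / (4.615 + 109) = 0.04062.
So the output falls by 4.06 %.

4.06 %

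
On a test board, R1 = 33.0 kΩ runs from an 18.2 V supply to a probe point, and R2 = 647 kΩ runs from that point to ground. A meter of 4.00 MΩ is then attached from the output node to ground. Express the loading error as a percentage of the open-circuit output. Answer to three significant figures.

The divider's output (Thévenin) resistance is R1‖R2 = 31.40 kΩ.
Fractional drop under load = R_th/(R_th + R_L) = 31.40 / (31.40 + 4000) = 0.007788.
So the output falls by 0.779 %.

0.779 %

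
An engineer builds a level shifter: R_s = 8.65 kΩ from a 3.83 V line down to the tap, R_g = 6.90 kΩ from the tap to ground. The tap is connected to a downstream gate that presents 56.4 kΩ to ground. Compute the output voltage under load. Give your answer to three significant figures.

The load sits in parallel with R_g: R_g‖R_L = (6.90 × 56.4) / (6.90 + 56.4) = 6.148 kΩ.
V_out = 3.83 × 6.148 / (8.65 + 6.148) = 3.83 × 6.148/14.80 = 1.59 V.

V_out ≈ 1.59 V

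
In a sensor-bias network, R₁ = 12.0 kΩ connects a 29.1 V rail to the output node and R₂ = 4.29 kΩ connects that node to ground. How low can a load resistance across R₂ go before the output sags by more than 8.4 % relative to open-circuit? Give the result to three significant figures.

R_L(min) ≈ 34.5 kΩ

Output resistance R_th = R₁‖R₂ = (12.0 × 4.29)/16.29 = 3.160 kΩ.
The fractional drop is R_th/(R_th + R_L); requiring this ≤ 0.0840 gives R_L ≥ R_th(1/0.0840 − 1) = 3.160 × 10.90 = 34.5 kΩ.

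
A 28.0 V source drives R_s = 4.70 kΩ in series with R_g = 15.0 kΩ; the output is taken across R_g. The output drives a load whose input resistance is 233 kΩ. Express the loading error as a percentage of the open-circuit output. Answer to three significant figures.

1.51 %

The divider's output (Thévenin) resistance is R_s‖R_g = 3.579 kΩ.
Fractional drop under load = R_th/(R_th + R_L) = 3.579 / (3.579 + 233) = 0.01513.
So the output falls by 1.51 %.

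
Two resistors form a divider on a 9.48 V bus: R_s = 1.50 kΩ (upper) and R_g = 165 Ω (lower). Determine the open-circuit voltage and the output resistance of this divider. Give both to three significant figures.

V_th is the open-circuit tap voltage: 9.48 × 165/(1500 + 165) = 0.939 V.
With the supply zeroed, R_s and R_g appear in parallel from the tap: R_th = R_s‖R_g = (1500 × 165)/1665 = 149 Ω.

V_th = 0.939 V, R_th = 149 Ω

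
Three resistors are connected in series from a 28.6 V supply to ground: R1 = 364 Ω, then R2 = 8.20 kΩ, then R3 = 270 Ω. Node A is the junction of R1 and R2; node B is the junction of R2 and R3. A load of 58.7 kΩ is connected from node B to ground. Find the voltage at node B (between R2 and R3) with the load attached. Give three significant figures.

V ≈ 0.870 V

At node B, R3 is in parallel with the load: R3‖R_L = 268.8 Ω.
Below node A the resistance is R2 + (R3‖R_L) = 8469 Ω, so V_A = 28.6 × 8469/8833 = 27.42 V.
Then V_B = V_A × (R3‖R_L)/(R2 + R3‖R_L) = 27.42 × 268.8/8469 = 0.870 V.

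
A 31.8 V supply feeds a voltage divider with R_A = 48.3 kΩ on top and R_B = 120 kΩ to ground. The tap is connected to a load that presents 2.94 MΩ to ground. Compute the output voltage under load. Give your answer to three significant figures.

The load sits in parallel with R_B: R_B‖R_L = (120 × 2940) / (120 + 2940) = 115.3 kΩ.
V_out = 31.8 × 115.3 / (48.3 + 115.3) = 31.8 × 115.3/163.6 = 22.4 V.
(Unloaded it would have been 22.7 V.)

V_out ≈ 22.4 V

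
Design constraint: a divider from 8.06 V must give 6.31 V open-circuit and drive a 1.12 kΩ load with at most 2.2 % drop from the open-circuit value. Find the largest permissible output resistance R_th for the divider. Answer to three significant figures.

Loading drop = R_th/(R_th + R_L) ≤ 0.0220, so R_th ≤ R_L · ε/(1−ε) = 1.12 kΩ × 0.0220/0.9780 = 25.2 Ω.
(Any R1, R2 with R2/(R1+R2) = 0.783 and R1‖R2 ≤ 25.2 Ω will meet the spec.)

R_th ≤ 25.2 Ω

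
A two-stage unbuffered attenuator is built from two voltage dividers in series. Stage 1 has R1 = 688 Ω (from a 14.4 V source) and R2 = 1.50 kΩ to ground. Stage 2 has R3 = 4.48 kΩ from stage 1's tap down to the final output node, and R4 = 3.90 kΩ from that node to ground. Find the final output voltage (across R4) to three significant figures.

Stage 2 presents R3+R4 = 8380 Ω as a load on stage 1's tap.
Stage 1's lower leg becomes R2‖(R3+R4) = 1272 Ω, so V_mid = 14.4 × 1272/1960 = 9.346 V.
Stage 2 is itself unloaded: V_out = V_mid × R4/(R3+R4) = 9.346 × 3900/8380 = 4.35 V.

V_out ≈ 4.35 V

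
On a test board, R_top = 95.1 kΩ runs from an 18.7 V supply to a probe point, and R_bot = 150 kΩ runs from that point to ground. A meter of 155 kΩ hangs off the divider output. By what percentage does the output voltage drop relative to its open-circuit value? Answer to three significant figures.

The divider's output (Thévenin) resistance is R_top‖R_bot = 58.20 kΩ.
Fractional drop under load = R_th/(R_th + R_L) = 58.20 / (58.20 + 155) = 0.2730.
So the output falls by 27.3 %.

27.3 %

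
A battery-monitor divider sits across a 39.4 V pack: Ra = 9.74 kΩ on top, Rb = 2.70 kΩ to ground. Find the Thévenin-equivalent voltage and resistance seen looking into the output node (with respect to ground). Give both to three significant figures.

V_th is the open-circuit tap voltage: 39.4 × 2.70/(9.74 + 2.70) = 8.55 V.
With the supply zeroed, Ra and Rb appear in parallel from the tap: R_th = Ra‖Rb = (9.74 × 2.70)/12.44 = 2.11 kΩ.

V_th = 8.55 V, R_th = 2.11 kΩ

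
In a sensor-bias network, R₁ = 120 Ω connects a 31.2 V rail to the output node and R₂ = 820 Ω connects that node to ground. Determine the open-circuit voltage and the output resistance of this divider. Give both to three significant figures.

V_th = 27.2 V, R_th = 105 Ω

V_th is the open-circuit tap voltage: 31.2 × 820/(120 + 820) = 27.2 V.
With the supply zeroed, R₁ and R₂ appear in parallel from the tap: R_th = R₁‖R₂ = (120 × 820)/940.0 = 105 Ω.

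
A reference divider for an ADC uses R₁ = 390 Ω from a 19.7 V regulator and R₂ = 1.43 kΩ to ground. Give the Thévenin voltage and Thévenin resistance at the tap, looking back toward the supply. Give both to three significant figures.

V_th is the open-circuit tap voltage: 19.7 × 1430/(390 + 1430) = 15.5 V.
With the supply zeroed, R₁ and R₂ appear in parallel from the tap: R_th = R₁‖R₂ = (390 × 1430)/1820 = 306 Ω.

V_th = 15.5 V, R_th = 306 Ω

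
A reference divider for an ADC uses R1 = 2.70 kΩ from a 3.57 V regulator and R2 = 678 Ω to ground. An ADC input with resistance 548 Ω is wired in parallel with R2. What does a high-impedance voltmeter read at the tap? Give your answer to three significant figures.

V_out ≈ 0.360 V

The load sits in parallel with R2: R2‖R_L = (678 × 548) / (678 + 548) = 303.1 Ω.
V_out = 3.57 × 303.1 / (2700 + 303.1) = 3.57 × 303.1/3003 = 0.360 V.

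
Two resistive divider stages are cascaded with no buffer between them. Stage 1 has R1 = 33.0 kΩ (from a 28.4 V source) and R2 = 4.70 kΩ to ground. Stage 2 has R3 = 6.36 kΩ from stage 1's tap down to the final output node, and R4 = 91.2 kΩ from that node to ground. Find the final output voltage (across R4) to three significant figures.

Stage 2 presents R3+R4 = 97.56 kΩ as a load on stage 1's tap.
Stage 1's lower leg becomes R2‖(R3+R4) = 4.484 kΩ, so V_mid = 28.4 × 4.484/37.48 = 3.397 V.
Stage 2 is itself unloaded: V_out = V_mid × R4/(R3+R4) = 3.397 × 91.2/97.56 = 3.18 V.

V_out ≈ 3.18 V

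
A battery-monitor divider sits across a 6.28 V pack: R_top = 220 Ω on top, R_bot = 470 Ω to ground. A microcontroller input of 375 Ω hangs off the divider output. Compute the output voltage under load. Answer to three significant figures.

V_out ≈ 3.06 V

The load sits in parallel with R_bot: R_bot‖R_L = (470 × 375) / (470 + 375) = 208.6 Ω.
V_out = 6.28 × 208.6 / (220 + 208.6) = 6.28 × 208.6/428.6 = 3.06 V.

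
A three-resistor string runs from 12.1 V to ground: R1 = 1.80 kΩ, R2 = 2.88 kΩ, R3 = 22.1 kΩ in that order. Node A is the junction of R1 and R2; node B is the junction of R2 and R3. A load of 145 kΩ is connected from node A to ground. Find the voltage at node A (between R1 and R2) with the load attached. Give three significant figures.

V ≈ 11.2 V

Below node A the series string R2+R3 = 24.98 kΩ sits in parallel with the 145 kΩ load: 21.31 kΩ.
V_A = 12.1 × 21.31/(1.80 + 21.31) = 11.2 V.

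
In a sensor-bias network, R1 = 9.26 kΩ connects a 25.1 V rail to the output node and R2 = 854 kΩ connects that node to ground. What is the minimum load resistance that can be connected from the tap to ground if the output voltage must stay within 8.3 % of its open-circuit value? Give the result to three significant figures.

R_L(min) ≈ 101 kΩ

Output resistance R_th = R1‖R2 = (9.26 × 854)/863.3 = 9.161 kΩ.
The fractional drop is R_th/(R_th + R_L); requiring this ≤ 0.0830 gives R_L ≥ R_th(1/0.0830 − 1) = 9.161 × 11.05 = 101 kΩ.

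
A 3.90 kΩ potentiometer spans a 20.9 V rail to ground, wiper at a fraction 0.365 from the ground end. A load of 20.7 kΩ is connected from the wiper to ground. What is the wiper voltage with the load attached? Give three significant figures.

The wiper splits the pot into (1−α)R = 2.477 kΩ above and αR = 1.423 kΩ below.
Lower section ‖ load = 1.332 kΩ.
V_wiper = 20.9 × 1.332/(2.477 + 1.332) = 7.31 V.

V ≈ 7.31 V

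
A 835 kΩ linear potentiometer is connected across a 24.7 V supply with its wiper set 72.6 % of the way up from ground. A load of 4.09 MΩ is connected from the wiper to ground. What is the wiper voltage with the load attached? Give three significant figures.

V ≈ 17.2 V

The wiper splits the pot into (1−α)R = 228.8 kΩ above and αR = 606.2 kΩ below.
Lower section ‖ load = 528.0 kΩ.
V_wiper = 24.7 × 528.0/(228.8 + 528.0) = 17.2 V.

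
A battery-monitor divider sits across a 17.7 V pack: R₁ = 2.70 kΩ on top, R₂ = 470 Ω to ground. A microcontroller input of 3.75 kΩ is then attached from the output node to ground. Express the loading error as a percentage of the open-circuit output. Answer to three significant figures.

9.65 %

The divider's output (Thévenin) resistance is R₁‖R₂ = 400.3 Ω.
Fractional drop under load = R_th/(R_th + R_L) = 400.3 / (400.3 + 3750) = 0.09645.
So the output falls by 9.65 %.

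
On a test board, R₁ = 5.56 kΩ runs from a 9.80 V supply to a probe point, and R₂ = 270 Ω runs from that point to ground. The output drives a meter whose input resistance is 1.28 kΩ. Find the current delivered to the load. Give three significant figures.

R₂‖R_L = 223.0 Ω; V_out = 9.80 × 223.0/5783 = 0.3778 V.
I_L = V_out / R_L = 0.3778 / 1.28 kΩ = 0.295 mA.

I_L ≈ 0.295 mA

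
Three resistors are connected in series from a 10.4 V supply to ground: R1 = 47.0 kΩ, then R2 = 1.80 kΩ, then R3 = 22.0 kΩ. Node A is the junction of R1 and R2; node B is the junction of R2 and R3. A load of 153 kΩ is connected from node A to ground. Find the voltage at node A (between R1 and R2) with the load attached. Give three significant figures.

V ≈ 3.17 V

Below node A the series string R2+R3 = 23.80 kΩ sits in parallel with the 153 kΩ load: 20.60 kΩ.
V_A = 10.4 × 20.60/(47.0 + 20.60) = 3.17 V.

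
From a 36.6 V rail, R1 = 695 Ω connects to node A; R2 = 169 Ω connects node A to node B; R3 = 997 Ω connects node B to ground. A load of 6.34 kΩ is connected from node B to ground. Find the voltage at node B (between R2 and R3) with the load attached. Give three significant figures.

At node B, R3 is in parallel with the load: R3‖R_L = 861.5 Ω.
Below node A the resistance is R2 + (R3‖R_L) = 1031 Ω, so V_A = 36.6 × 1031/1726 = 21.86 V.
Then V_B = V_A × (R3‖R_L)/(R2 + R3‖R_L) = 21.86 × 861.5/1031 = 18.3 V.

V ≈ 18.3 V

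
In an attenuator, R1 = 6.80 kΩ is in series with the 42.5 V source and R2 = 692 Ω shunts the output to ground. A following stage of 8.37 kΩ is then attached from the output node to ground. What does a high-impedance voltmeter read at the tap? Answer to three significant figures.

V_out ≈ 3.65 V

The load sits in parallel with R2: R2‖R_L = (692 × 8370) / (692 + 8370) = 639.2 Ω.
V_out = 42.5 × 639.2 / (6800 + 639.2) = 42.5 × 639.2/7439 = 3.65 V.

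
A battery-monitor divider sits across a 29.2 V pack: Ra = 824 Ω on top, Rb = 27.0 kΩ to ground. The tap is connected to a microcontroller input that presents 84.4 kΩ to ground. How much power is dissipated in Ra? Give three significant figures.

P ≈ 1.55 mW

Total resistance from the source is Ra + (Rb‖R_L) = 21280 Ω, so I = 29.2/21280 Ω = 1.372 mA.
P = I²·Ra = (1.372 mA)² × 824 Ω = 1.55 mW.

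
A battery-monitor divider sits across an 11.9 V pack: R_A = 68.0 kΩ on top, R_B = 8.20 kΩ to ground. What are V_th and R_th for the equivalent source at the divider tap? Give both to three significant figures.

V_th is the open-circuit tap voltage: 11.9 × 8.20/(68.0 + 8.20) = 1.28 V.
With the supply zeroed, R_A and R_B appear in parallel from the tap: R_th = R_A‖R_B = (68.0 × 8.20)/76.20 = 7.32 kΩ.

V_th = 1.28 V, R_th = 7.32 kΩ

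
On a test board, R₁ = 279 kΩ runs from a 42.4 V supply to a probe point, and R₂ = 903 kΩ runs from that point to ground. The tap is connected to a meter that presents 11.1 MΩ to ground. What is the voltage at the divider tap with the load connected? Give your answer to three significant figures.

The load sits in parallel with R₂: R₂‖R_L = (903 × 11100) / (903 + 11100) = 835.1 kΩ.
V_out = 42.4 × 835.1 / (279 + 835.1) = 42.4 × 835.1/1114 = 31.8 V.

V_out ≈ 31.8 V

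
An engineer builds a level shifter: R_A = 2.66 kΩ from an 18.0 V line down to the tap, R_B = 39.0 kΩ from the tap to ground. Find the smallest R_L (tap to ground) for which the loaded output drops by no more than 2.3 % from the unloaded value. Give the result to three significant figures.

R_L(min) ≈ 106 kΩ

Output resistance R_th = R_A‖R_B = (2.66 × 39.0)/41.66 = 2.490 kΩ.
The fractional drop is R_th/(R_th + R_L); requiring this ≤ 0.0230 gives R_L ≥ R_th(1/0.0230 − 1) = 2.490 × 42.48 = 106 kΩ.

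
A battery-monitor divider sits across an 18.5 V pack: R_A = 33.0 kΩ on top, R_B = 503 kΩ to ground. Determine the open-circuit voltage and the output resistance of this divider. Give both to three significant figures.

V_th = 17.4 V, R_th = 31.0 kΩ

V_th is the open-circuit tap voltage: 18.5 × 503/(33.0 + 503) = 17.4 V.
With the supply zeroed, R_A and R_B appear in parallel from the tap: R_th = R_A‖R_B = (33.0 × 503)/536.0 = 31.0 kΩ.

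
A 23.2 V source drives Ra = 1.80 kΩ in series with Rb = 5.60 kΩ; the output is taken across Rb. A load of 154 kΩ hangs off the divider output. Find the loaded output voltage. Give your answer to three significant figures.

The load sits in parallel with Rb: Rb‖R_L = (5.60 × 154) / (5.60 + 154) = 5.404 kΩ.
V_out = 23.2 × 5.404 / (1.80 + 5.404) = 23.2 × 5.404/7.204 = 17.4 V.

V_out ≈ 17.4 V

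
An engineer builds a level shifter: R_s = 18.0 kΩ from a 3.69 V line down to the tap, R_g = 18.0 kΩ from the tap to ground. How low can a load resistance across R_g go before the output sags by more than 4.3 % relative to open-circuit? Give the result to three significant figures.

Output resistance R_th = R_s‖R_g = (18.0 × 18.0)/36.00 = 9.000 kΩ.
The fractional drop is R_th/(R_th + R_L); requiring this ≤ 0.0430 gives R_L ≥ R_th(1/0.0430 − 1) = 9.000 × 22.26 = 200 kΩ.

R_L(min) ≈ 200 kΩ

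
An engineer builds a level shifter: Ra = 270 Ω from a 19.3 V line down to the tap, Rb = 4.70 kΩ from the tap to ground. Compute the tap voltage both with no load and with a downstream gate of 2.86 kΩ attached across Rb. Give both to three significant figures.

Open-circuit: V = 19.3 × 4700/(270 + 4700) = 18.3 V.
With the load, Rb becomes Rb‖R_L = 1778 Ω, so V = 19.3 × 1778/2048 = 16.8 V.

Unloaded: 18.3 V; loaded: 16.8 V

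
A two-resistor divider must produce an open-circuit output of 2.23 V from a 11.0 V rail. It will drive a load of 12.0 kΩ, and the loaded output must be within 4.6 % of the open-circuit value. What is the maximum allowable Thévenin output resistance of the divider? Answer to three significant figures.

Loading drop = R_th/(R_th + R_L) ≤ 0.0460, so R_th ≤ R_L · ε/(1−ε) = 12.0 kΩ × 0.0460/0.9540 = 579 Ω.

R_th ≤ 579 Ω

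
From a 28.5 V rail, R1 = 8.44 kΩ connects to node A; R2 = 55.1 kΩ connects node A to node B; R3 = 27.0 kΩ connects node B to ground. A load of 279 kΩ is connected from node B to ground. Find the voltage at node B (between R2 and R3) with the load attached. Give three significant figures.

At node B, R3 is in parallel with the load: R3‖R_L = 24.62 kΩ.
Below node A the resistance is R2 + (R3‖R_L) = 79.72 kΩ, so V_A = 28.5 × 79.72/88.16 = 25.77 V.
Then V_B = V_A × (R3‖R_L)/(R2 + R3‖R_L) = 25.77 × 24.62/79.72 = 7.96 V.

V ≈ 7.96 V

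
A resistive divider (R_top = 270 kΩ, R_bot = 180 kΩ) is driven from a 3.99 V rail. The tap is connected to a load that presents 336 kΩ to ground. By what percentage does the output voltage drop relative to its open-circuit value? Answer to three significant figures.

24.3 %

Unloaded V = 3.99 × 180/450.0 = 1.596 V.
Loaded: R_bot‖R_L = 117.2 kΩ, giving V = 3.99 × 117.2/387.2 = 1.208 V.
Drop = (1.596 − 1.208) / 1.596 = 24.3 %.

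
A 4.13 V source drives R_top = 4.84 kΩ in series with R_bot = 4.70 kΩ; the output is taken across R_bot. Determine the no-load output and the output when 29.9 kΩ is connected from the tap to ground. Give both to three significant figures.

Open-circuit: V = 4.13 × 4.70/(4.84 + 4.70) = 2.03 V.
With the load, R_bot becomes R_bot‖R_L = 4.062 kΩ, so V = 4.13 × 4.062/8.902 = 1.88 V.

Unloaded: 2.03 V; loaded: 1.88 V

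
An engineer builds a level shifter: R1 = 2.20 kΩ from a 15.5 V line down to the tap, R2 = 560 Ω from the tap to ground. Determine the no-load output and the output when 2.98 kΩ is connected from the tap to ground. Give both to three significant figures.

Unloaded: 3.14 V; loaded: 2.74 V

Open-circuit: V = 15.5 × 560/(2200 + 560) = 3.14 V.
With the load, R2 becomes R2‖R_L = 471.4 Ω, so V = 15.5 × 471.4/2671 = 2.74 V.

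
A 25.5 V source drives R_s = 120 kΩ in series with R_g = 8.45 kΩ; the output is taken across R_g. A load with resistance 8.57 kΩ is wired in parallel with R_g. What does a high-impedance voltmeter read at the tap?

The load sits in parallel with R_g: R_g‖R_L = (8.45 × 8.57) / (8.45 + 8.57) = 4.255 kΩ.
V_out = 25.5 × 4.255 / (120 + 4.255) = 25.5 × 4.255/124.3 = 0.873 V.

V_out ≈ 0.873 V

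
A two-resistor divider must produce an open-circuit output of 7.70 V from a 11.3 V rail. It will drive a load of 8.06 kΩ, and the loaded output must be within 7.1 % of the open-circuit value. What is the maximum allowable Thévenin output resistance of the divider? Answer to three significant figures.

R_th ≤ 616 Ω

Loading drop = R_th/(R_th + R_L) ≤ 0.0710, so R_th ≤ R_L · ε/(1−ε) = 8.06 kΩ × 0.0710/0.9290 = 616 Ω.
(Any R1, R2 with R2/(R1+R2) = 0.681 and R1‖R2 ≤ 616 Ω will meet the spec.)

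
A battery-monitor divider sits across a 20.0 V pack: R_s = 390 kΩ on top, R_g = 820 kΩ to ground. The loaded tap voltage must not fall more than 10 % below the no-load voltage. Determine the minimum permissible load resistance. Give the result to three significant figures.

Output resistance R_th = R_s‖R_g = (390 × 820)/1210 = 264.3 kΩ.
The fractional drop is R_th/(R_th + R_L); requiring this ≤ 0.100 gives R_L ≥ R_th(1/0.100 − 1) = 264.3 × 9.000 = 2.38 MΩ.

R_L(min) ≈ 2.38 MΩ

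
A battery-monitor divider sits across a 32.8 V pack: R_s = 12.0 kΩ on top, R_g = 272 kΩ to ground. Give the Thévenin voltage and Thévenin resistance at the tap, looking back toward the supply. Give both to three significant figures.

V_th is the open-circuit tap voltage: 32.8 × 272/(12.0 + 272) = 31.4 V.
With the supply zeroed, R_s and R_g appear in parallel from the tap: R_th = R_s‖R_g = (12.0 × 272)/284.0 = 11.5 kΩ.

V_th = 31.4 V, R_th = 11.5 kΩ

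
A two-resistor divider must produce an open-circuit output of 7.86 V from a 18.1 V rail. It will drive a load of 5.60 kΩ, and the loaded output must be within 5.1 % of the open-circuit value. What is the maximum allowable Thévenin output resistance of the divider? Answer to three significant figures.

Loading drop = R_th/(R_th + R_L) ≤ 0.0510, so R_th ≤ R_L · ε/(1−ε) = 5.60 kΩ × 0.0510/0.9490 = 301 Ω.
(Any R1, R2 with R2/(R1+R2) = 0.434 and R1‖R2 ≤ 301 Ω will meet the spec.)

R_th ≤ 301 Ω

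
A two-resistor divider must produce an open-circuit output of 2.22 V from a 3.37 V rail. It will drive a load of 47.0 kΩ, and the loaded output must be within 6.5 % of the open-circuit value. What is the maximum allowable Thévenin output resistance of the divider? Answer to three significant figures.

Loading drop = R_th/(R_th + R_L) ≤ 0.0650, so R_th ≤ R_L · ε/(1−ε) = 47.0 kΩ × 0.0650/0.9350 = 3.27 kΩ.
(Any R1, R2 with R2/(R1+R2) = 0.659 and R1‖R2 ≤ 3.27 kΩ will meet the spec.)

R_th ≤ 3.27 kΩ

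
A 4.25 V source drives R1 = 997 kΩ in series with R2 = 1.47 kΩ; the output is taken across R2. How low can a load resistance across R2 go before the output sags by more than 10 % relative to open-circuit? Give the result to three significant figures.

Output resistance R_th = R1‖R2 = (997 × 1.47)/998.5 = 1.468 kΩ.
The fractional drop is R_th/(R_th + R_L); requiring this ≤ 0.100 gives R_L ≥ R_th(1/0.100 − 1) = 1.468 × 9.000 = 13.2 kΩ.

R_L(min) ≈ 13.2 kΩ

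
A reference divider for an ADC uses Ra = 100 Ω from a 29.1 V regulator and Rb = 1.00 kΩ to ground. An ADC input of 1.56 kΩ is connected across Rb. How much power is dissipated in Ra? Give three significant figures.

P ≈ 168 mW

Total resistance from the source is Ra + (Rb‖R_L) = 709.4 Ω, so I = 29.1/709.4 Ω = 41.02 mA.
P = I²·Ra = (41.02 mA)² × 100 Ω = 168 mW.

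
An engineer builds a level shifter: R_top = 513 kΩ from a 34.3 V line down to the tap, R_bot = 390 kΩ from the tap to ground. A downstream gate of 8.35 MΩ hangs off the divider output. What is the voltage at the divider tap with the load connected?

V_out ≈ 14.4 V

The load sits in parallel with R_bot: R_bot‖R_L = (390 × 8350) / (390 + 8350) = 372.6 kΩ.
V_out = 34.3 × 372.6 / (513 + 372.6) = 34.3 × 372.6/885.6 = 14.4 V.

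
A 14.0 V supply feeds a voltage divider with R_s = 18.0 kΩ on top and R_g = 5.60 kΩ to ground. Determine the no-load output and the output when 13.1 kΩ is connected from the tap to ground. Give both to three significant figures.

Open-circuit: V = 14.0 × 5.60/(18.0 + 5.60) = 3.32 V.
With the load, R_g becomes R_g‖R_L = 3.923 kΩ, so V = 14.0 × 3.923/21.92 = 2.51 V.

Unloaded: 3.32 V; loaded: 2.51 V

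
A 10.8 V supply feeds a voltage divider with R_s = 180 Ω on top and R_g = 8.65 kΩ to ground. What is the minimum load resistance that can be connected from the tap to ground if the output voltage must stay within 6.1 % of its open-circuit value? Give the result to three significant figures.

R_L(min) ≈ 2.71 kΩ

Output resistance R_th = R_s‖R_g = (180 × 8650)/8830 = 176.3 Ω.
The fractional drop is R_th/(R_th + R_L); requiring this ≤ 0.0610 gives R_L ≥ R_th(1/0.0610 − 1) = 176.3 × 15.39 = 2.71 kΩ.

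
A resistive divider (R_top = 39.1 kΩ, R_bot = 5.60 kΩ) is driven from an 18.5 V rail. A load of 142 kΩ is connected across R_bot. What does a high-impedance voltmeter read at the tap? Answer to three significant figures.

The load sits in parallel with R_bot: R_bot‖R_L = (5.60 × 142) / (5.60 + 142) = 5.388 kΩ.
V_out = 18.5 × 5.388 / (39.1 + 5.388) = 18.5 × 5.388/44.49 = 2.24 V.

V_out ≈ 2.24 V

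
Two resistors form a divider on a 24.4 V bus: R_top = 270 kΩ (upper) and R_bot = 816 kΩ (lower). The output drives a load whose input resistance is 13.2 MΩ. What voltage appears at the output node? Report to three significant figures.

The load sits in parallel with R_bot: R_bot‖R_L = (816 × 13200) / (816 + 13200) = 768.5 kΩ.
V_out = 24.4 × 768.5 / (270 + 768.5) = 24.4 × 768.5/1038 = 18.1 V.

V_out ≈ 18.1 V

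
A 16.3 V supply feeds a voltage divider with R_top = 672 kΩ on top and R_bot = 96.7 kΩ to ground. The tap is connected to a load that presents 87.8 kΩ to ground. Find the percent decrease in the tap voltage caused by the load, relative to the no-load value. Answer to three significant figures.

The divider's output (Thévenin) resistance is R_top‖R_bot = 84.54 kΩ.
Fractional drop under load = R_th/(R_th + R_L) = 84.54 / (84.54 + 87.8) = 0.4905.
So the output falls by 49.1 %.

49.1 %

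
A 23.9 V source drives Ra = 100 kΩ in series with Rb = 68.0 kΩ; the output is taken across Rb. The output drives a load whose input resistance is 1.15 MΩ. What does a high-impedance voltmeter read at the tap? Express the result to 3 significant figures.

The load sits in parallel with Rb: Rb‖R_L = (68.0 × 1150) / (68.0 + 1150) = 64.20 kΩ.
V_out = 23.9 × 64.20 / (100 + 64.20) = 23.9 × 64.20/164.2 = 9.34 V.

V_out ≈ 9.34 V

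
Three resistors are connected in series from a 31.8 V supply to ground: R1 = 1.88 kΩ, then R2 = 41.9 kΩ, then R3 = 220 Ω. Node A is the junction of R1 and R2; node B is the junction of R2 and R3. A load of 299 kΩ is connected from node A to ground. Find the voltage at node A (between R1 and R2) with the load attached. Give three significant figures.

Below node A the series string R2+R3 = 42120 Ω sits in parallel with the 299000 Ω load: 36920 Ω.
V_A = 31.8 × 36920/(1880 + 36920) = 30.3 V.

V ≈ 30.3 V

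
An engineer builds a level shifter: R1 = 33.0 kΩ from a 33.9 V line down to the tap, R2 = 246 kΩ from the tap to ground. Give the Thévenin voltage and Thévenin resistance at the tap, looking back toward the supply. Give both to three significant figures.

V_th = 29.9 V, R_th = 29.1 kΩ

V_th is the open-circuit tap voltage: 33.9 × 246/(33.0 + 246) = 29.9 V.
With the supply zeroed, R1 and R2 appear in parallel from the tap: R_th = R1‖R2 = (33.0 × 246)/279.0 = 29.1 kΩ.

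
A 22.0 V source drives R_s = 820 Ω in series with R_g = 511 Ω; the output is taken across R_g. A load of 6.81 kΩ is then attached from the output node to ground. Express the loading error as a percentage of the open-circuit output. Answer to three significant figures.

The divider's output (Thévenin) resistance is R_s‖R_g = 314.8 Ω.
Fractional drop under load = R_th/(R_th + R_L) = 314.8 / (314.8 + 6810) = 0.04419.
So the output falls by 4.42 %.

4.42 %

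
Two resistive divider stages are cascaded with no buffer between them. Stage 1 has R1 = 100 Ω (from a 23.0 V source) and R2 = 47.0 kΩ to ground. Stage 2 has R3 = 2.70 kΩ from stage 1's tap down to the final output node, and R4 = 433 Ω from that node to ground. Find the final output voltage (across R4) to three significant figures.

V_out ≈ 3.07 V

Stage 2 presents R3+R4 = 3133 Ω as a load on stage 1's tap.
Stage 1's lower leg becomes R2‖(R3+R4) = 2937 Ω, so V_mid = 23.0 × 2937/3037 = 22.24 V.
Stage 2 is itself unloaded: V_out = V_mid × R4/(R3+R4) = 22.24 × 433/3133 = 3.07 V.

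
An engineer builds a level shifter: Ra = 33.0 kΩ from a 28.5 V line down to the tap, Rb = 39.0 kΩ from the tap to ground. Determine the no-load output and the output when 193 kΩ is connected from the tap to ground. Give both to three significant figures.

Unloaded: 15.4 V; loaded: 14.1 V

Open-circuit: V = 28.5 × 39.0/(33.0 + 39.0) = 15.4 V.
With the load, Rb becomes Rb‖R_L = 32.44 kΩ, so V = 28.5 × 32.44/65.44 = 14.1 V.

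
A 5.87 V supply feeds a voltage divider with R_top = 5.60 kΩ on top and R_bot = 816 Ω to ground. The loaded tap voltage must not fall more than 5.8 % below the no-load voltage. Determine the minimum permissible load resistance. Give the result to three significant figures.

R_L(min) ≈ 11.6 kΩ

Output resistance R_th = R_top‖R_bot = (5600 × 816)/6416 = 712.2 Ω.
The fractional drop is R_th/(R_th + R_L); requiring this ≤ 0.0580 gives R_L ≥ R_th(1/0.0580 − 1) = 712.2 × 16.24 = 11.6 kΩ.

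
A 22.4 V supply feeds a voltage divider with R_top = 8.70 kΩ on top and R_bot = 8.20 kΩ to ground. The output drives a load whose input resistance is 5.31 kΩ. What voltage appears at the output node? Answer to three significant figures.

The load sits in parallel with R_bot: R_bot‖R_L = (8.20 × 5.31) / (8.20 + 5.31) = 3.223 kΩ.
V_out = 22.4 × 3.223 / (8.70 + 3.223) = 22.4 × 3.223/11.92 = 6.06 V.

V_out ≈ 6.06 V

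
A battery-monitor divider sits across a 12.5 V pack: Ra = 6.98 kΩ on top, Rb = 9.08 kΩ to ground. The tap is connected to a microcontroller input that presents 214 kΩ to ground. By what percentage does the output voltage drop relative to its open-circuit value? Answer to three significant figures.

1.81 %

The divider's output (Thévenin) resistance is Ra‖Rb = 3.946 kΩ.
Fractional drop under load = R_th/(R_th + R_L) = 3.946 / (3.946 + 214) = 0.01811.
So the output falls by 1.81 %.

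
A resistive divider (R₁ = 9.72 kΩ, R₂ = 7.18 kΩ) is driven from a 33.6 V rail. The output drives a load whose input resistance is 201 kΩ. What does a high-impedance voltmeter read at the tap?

The load sits in parallel with R₂: R₂‖R_L = (7.18 × 201) / (7.18 + 201) = 6.932 kΩ.
V_out = 33.6 × 6.932 / (9.72 + 6.932) = 33.6 × 6.932/16.65 = 14.0 V.

V_out ≈ 14.0 V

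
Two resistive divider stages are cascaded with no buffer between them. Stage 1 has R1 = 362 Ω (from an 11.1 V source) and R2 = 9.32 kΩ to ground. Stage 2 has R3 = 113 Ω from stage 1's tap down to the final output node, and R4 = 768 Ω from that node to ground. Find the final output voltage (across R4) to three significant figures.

Stage 2 presents R3+R4 = 881.0 Ω as a load on stage 1's tap.
Stage 1's lower leg becomes R2‖(R3+R4) = 804.9 Ω, so V_mid = 11.1 × 804.9/1167 = 7.657 V.
Stage 2 is itself unloaded: V_out = V_mid × R4/(R3+R4) = 7.657 × 768/881.0 = 6.67 V.

V_out ≈ 6.67 V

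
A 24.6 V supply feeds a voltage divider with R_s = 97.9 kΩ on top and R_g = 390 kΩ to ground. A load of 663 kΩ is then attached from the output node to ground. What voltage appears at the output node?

The load sits in parallel with R_g: R_g‖R_L = (390 × 663) / (390 + 663) = 245.6 kΩ.
V_out = 24.6 × 245.6 / (97.9 + 245.6) = 24.6 × 245.6/343.5 = 17.6 V.

V_out ≈ 17.6 V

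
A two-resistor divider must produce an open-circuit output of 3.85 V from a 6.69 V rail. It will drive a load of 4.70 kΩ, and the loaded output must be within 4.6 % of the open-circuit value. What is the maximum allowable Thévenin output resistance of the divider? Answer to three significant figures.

Loading drop = R_th/(R_th + R_L) ≤ 0.0460, so R_th ≤ R_L · ε/(1−ε) = 4.70 kΩ × 0.0460/0.9540 = 227 Ω.

R_th ≤ 227 Ω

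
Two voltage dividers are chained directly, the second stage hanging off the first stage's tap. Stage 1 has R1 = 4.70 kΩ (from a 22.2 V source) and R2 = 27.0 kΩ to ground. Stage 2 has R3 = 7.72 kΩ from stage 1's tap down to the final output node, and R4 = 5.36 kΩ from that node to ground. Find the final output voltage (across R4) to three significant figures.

V_out ≈ 5.93 V

Stage 2 presents R3+R4 = 13.08 kΩ as a load on stage 1's tap.
Stage 1's lower leg becomes R2‖(R3+R4) = 8.811 kΩ, so V_mid = 22.2 × 8.811/13.51 = 14.48 V.
Stage 2 is itself unloaded: V_out = V_mid × R4/(R3+R4) = 14.48 × 5.36/13.08 = 5.93 V.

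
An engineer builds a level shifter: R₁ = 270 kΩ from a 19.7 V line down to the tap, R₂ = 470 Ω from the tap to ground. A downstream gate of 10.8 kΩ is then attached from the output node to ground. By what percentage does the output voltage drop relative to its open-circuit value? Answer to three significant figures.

The divider's output (Thévenin) resistance is R₁‖R₂ = 469.2 Ω.
Fractional drop under load = R_th/(R_th + R_L) = 469.2 / (469.2 + 10800) = 0.04163.
So the output falls by 4.16 %.

4.16 %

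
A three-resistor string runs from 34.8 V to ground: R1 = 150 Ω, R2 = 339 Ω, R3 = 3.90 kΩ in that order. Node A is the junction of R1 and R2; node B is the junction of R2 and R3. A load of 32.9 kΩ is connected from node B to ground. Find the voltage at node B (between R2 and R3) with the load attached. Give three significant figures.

At node B, R3 is in parallel with the load: R3‖R_L = 3487 Ω.
Below node A the resistance is R2 + (R3‖R_L) = 3826 Ω, so V_A = 34.8 × 3826/3976 = 33.49 V.
Then V_B = V_A × (R3‖R_L)/(R2 + R3‖R_L) = 33.49 × 3487/3826 = 30.5 V.

V ≈ 30.5 V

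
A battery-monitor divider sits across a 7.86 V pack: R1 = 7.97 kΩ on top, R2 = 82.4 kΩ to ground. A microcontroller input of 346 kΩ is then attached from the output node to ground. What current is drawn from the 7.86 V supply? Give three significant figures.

R2‖R_L = 66.55 kΩ, so the source sees R1 + R2‖R_L = 74.52 kΩ.
I = 7.86 V / 74.52 kΩ = 0.105 mA.

I ≈ 0.105 mA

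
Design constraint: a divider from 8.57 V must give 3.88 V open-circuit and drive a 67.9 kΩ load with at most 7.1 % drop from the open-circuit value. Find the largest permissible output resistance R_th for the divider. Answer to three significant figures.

Loading drop = R_th/(R_th + R_L) ≤ 0.0710, so R_th ≤ R_L · ε/(1−ε) = 67.9 kΩ × 0.0710/0.9290 = 5.19 kΩ.
(Any R1, R2 with R2/(R1+R2) = 0.453 and R1‖R2 ≤ 5.19 kΩ will meet the spec.)

R_th ≤ 5.19 kΩ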